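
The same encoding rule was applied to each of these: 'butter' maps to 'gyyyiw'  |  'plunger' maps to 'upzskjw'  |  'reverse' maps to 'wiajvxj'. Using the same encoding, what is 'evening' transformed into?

jzjsmsl

The shifts repeat in a cycle of length 3: positions 0,1,… shift by +5, +4, +5, then the pattern repeats.
For evening: e+5=j, v+4=z, e+5=j, n+5=s, i+4=m, n+5=s, g+5=l.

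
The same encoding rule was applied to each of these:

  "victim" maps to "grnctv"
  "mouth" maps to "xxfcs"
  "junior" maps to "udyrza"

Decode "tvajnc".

Shifts by position in victim: pos 0: v→g (+11), pos 1: i→r (+9), pos 2: c→n (+11), pos 3: t→c (+9) — repeating every 2. The shifts repeat in a cycle of length 2: positions 0,1,… shift by +11, +9, then the pattern repeats.
Undoing it on tvajnc: t−11=i, v−9=m, a−11=p, j−9=a, n−11=c, c−9=t.

impact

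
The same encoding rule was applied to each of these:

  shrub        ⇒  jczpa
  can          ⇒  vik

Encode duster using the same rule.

zmbacl

The output letters match the input read backwards, each shifted +8: shrub reversed is burhs. Read the word backwards and shift each letter +8.
For duster: reverse → retsud; then shift: r+8=z, e+8=m, t+8=b, s+8=a, u+8=c, d+8=l.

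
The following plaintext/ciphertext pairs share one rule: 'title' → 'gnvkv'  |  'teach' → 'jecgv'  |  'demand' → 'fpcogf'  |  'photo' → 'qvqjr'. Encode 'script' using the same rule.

vrkteu

The output letters match the input read backwards, each shifted +2: title reversed is eltit. Read the word backwards and shift each letter +2.
For script: reverse → tpircs; then shift: t+2=v, p+2=r, i+2=k, r+2=t, c+2=e, s+2=u.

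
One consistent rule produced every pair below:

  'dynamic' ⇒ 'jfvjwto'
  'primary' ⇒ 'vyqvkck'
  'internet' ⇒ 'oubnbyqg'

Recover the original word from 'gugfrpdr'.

Each letter shifts forward by (position + 6), i.e. 6, 7, 8, … — the shift grows by one for each successive letter.
Decoding gugfrpdr: g−6=a, u−7=n, g−8=y, f−9=w, r−10=h, p−11=e, d−12=r, r−13=e.

anywhere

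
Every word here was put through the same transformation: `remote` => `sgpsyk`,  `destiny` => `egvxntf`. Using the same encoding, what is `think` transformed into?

In remote: r→s is +1, e→g is +2, m→p is +3, o→s is +4 — the shift increases by 1 each position. Each letter shifts forward by (position + 1), i.e. 1, 2, 3, … — the shift grows by one for each successive letter.
For think: t+1=u, h+2=j, i+3=l, n+4=r, k+5=p.

ujlrp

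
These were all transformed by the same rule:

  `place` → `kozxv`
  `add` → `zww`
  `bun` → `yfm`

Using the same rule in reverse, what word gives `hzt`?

sag

Letters are reflected about the middle of the alphabet (position → 25−position): Atbash.
Decoding hzt: h↔s, z↔a, t↔g.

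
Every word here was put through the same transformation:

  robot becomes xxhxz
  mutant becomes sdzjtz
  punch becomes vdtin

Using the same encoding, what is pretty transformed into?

The rule splits by letter class: vowels +9, consonants +6.
For pretty: p(cons)+6=v, r(cons)+6=x, e(vowel)+9=n, t(cons)+6=z, t(cons)+6=z, y(cons)+6=e.

vxnzze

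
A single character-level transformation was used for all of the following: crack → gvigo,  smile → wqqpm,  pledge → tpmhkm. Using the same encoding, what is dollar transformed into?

Two shifts are in play — +8 for a/e/i/o/u, +4 for every other letter.
On dollar: d(cons)+4=h, o(vowel)+8=w, l(cons)+4=p, l(cons)+4=p, a(vowel)+8=i, r(cons)+4=v.

hwppiv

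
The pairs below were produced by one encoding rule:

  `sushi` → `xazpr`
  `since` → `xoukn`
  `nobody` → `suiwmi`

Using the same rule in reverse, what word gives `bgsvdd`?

walnut

In sushi: s→x is +5, u→a is +6, s→z is +7, h→p is +8 — the shift increases by 1 each position. The shift increases by 1 at each position, starting from +5: 5, 6, 7, ….
Decoding bgsvdd: b−5=w, g−6=a, s−7=l, v−8=n, d−9=u, d−10=t.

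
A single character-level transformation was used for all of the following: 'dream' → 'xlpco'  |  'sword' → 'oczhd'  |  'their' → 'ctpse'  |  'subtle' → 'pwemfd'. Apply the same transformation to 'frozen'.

The output letters match the input read backwards, each shifted +11: dream reversed is maerd. The word is reversed, then every letter is shifted forward by 11.
For frozen: reverse → nezorf; then shift: n+11=y, e+11=p, z+11=k, o+11=z, r+11=c, f+11=q.

ypkzcq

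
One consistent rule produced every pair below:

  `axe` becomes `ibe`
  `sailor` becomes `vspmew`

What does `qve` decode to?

The output letters match the input read backwards, each shifted +4: axe reversed is exa. Two steps: reverse the string, then apply a Caesar shift of +4.
Decoding qve: shift back: q−4=m, v−4=r, e−4=a → mra; then reverse → arm.

arm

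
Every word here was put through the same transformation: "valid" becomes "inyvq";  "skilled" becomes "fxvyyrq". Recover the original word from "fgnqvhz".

stadium

It's a constant shift of +13 (ROT13).
Undoing it on fgnqvhz: f−13=s, g−13=t, n−13=a, q−13=d, v−13=i, h−13=u, z−13=m.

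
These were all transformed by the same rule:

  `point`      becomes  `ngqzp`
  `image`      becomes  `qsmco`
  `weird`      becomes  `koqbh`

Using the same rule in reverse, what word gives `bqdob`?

river

p(15)→n(13) and o(14)→g(6) fit y≡7x+12 (mod 26); the inverse of 7 mod 26 is 15. Treating letters as 0–25, the rule is x ↦ 7x + 12 (mod 26).
Decoding bqdob: b(1)→15·(1−12)≡17=r; q(16)→15·(16−12)≡8=i; d(3)→15·(3−12)≡21=v; o(14)→15·(14−12)≡4=e; b(1)→15·(1−12)≡17=r (all mod 26).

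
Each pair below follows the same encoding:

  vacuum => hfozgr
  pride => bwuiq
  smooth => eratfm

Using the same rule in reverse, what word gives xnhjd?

liver

Shifts by position in vacuum: pos 0: v→h (+12), pos 1: a→f (+5), pos 2: c→o (+12), pos 3: u→z (+5) — repeating every 2. It's a Vigenère-style cipher with numeric key [12,5]: position i shifts by key[i mod 2].
Undoing it on xnhjd: x−12=l, n−5=i, h−12=v, j−5=e, d−12=r.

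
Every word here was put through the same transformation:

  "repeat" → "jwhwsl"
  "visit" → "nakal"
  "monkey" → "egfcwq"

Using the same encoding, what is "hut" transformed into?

zml

Compare letters: r→j is +18, e→w is +18, p→h is +18 — a constant shift. Each letter is shifted forward by 18 in the alphabet (a Caesar shift of +18).
For hut: h+18=z, u+18=m, t+18=l.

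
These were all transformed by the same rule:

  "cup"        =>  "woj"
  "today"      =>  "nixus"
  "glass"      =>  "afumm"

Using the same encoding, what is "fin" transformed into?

It's a constant shift of +20 (ROT20).
Applying it to fin: f+20=z, i+20=c, n+20=h.

zch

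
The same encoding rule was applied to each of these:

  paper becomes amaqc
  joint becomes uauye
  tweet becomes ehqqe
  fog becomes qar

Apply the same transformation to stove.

Two shifts are in play — +12 for a/e/i/o/u, +11 for every other letter.
For stove: s(cons)+11=d, t(cons)+11=e, o(vowel)+12=a, v(cons)+11=g, e(vowel)+12=q.

deagq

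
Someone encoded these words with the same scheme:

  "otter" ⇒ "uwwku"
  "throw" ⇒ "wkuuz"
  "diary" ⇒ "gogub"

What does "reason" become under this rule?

The shift depends on letter class: consonant t→w is +3, but vowel o→u is +6. Vowels shift forward by 6 and consonants shift forward by 3.
Applying it to reason: r(cons)+3=u, e(vowel)+6=k, a(vowel)+6=g, s(cons)+3=v, o(vowel)+6=u, n(cons)+3=q.

ukgvuq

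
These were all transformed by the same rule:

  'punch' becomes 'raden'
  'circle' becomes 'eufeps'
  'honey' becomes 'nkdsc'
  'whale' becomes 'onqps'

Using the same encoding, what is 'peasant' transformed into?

Each letter's alphabet position (a=0..z=25) is mapped through 7·x+16 mod 26 — an affine cipher.
Applying it to peasant: p(15)→7·15+16≡17=r; e(4)→7·4+16≡18=s; a(0)→7·0+16≡16=q; s(18)→7·18+16≡12=m; a(0)→7·0+16≡16=q; n(13)→7·13+16≡3=d; t(19)→7·19+16≡19=t (all mod 26).

rsqmqdt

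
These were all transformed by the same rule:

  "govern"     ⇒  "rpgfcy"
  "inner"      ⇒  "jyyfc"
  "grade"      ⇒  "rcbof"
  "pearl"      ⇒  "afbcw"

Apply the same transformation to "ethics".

The shift depends on letter class: consonant g→r is +11, but vowel o→p is +1. Vowels shift forward by 1 and consonants shift forward by 11.
Applying it to ethics: e(vowel)+1=f, t(cons)+11=e, h(cons)+11=s, i(vowel)+1=j, c(cons)+11=n, s(cons)+11=d.

fesjnd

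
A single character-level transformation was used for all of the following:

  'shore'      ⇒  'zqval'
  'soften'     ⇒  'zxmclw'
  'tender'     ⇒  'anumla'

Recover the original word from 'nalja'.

The shifts repeat in a cycle of length 2: positions 0,1,… shift by +7, +9, then the pattern repeats.
Decoding nalja: n−7=g, a−9=r, l−7=e, j−9=a, a−7=t.

great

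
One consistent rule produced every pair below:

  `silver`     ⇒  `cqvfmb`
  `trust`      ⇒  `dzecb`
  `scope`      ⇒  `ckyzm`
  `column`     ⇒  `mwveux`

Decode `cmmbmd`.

Shifts by position in silver: pos 0: s→c (+10), pos 1: i→q (+8), pos 2: l→v (+10), pos 3: v→f (+10), pos 4: e→m (+8), pos 5: r→b (+10) — repeating every 3. It's a Vigenère-style cipher with numeric key [10,8,10]: position i shifts by key[i mod 3].
Reversing it on cmmbmd: c−10=s, m−8=e, m−10=c, b−10=r, m−8=e, d−10=t.

secret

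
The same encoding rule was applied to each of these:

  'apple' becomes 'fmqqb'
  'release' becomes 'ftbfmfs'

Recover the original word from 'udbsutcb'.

abstract

The output letters match the input read backwards, each shifted +1: apple reversed is elppa. The word is reversed, then every letter is shifted forward by 1.
Undoing it on udbsutcb: shift back: u−1=t, d−1=c, b−1=a, s−1=r, u−1=t, t−1=s, c−1=b, b−1=a → tcartsba; then reverse → abstract.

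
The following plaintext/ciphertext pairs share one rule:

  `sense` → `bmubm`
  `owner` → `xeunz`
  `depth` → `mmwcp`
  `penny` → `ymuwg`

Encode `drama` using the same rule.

mzhvi

Shifts by position in sense: pos 0: s→b (+9), pos 1: e→m (+8), pos 2: n→u (+7), pos 3: s→b (+9), pos 4: e→m (+8) — repeating every 3. It's a Vigenère-style cipher with numeric key [9,8,7]: position i shifts by key[i mod 3].
For drama: d+9=m, r+8=z, a+7=h, m+9=v, a+8=i.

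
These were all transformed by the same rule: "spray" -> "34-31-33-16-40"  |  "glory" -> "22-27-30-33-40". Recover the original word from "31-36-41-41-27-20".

s is letter #19 and maps to 34: an offset of 15. Each letter is replaced by its alphabet position (a=1..z=26) + 15.
Reversing it on 31-36-41-41-27-20: 31→(31−15)÷1=16=p, 36→(36−15)÷1=21=u, 41→(41−15)÷1=26=z, 41→(41−15)÷1=26=z, 27→(27−15)÷1=12=l, 20→(20−15)÷1=5=e.

puzzle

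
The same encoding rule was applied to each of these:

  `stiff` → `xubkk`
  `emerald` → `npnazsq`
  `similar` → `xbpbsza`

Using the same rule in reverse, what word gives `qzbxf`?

s(18)→x(23) and t(19)→u(20) fit y≡23x+25 (mod 26); the inverse of 23 mod 26 is 17. This is an affine cipher: with a=0,…,z=25, each position x becomes (23x+25) mod 26.
Undoing it on qzbxf: q(16)→17·(16−25)≡3=d; z(25)→17·(25−25)≡0=a; b(1)→17·(1−25)≡8=i; x(23)→17·(23−25)≡18=s; f(5)→17·(5−25)≡24=y (all mod 26).

daisy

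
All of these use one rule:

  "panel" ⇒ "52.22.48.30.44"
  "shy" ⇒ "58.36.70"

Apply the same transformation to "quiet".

p(#16)→52 and a(#1)→22: differences scale by 2, so n = 2·pos + 20. The formula is n = 2×(alphabet index, a=1) + 20.
Applying it to quiet: q=17→54, u=21→62, i=9→38, e=5→30, t=20→60.

54.62.38.30.60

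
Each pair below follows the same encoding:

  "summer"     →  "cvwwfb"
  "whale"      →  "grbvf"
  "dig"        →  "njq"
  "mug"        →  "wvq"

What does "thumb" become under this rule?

drvwl

The shift depends on letter class: consonant s→c is +10, but vowel u→v is +1. The rule splits by letter class: vowels +1, consonants +10.
On thumb: t(cons)+10=d, h(cons)+10=r, u(vowel)+1=v, m(cons)+10=w, b(cons)+10=l.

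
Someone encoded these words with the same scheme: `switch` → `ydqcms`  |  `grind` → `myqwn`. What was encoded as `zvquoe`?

toilet

In switch: s→y is +6, w→d is +7, i→q is +8, t→c is +9 — the shift increases by 1 each position. Each letter shifts forward by (position + 6), i.e. 6, 7, 8, … — the shift grows by one for each successive letter.
Reversing it on zvquoe: z−6=t, v−7=o, q−8=i, u−9=l, o−10=e, e−11=t.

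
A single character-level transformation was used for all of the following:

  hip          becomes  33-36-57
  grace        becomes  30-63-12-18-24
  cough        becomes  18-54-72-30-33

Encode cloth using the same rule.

h(#8)→33 and i(#9)→36: differences scale by 3, so n = 3·pos + 9. Each letter becomes 3×(its alphabet position, a=1..z=26) + 9.
Applying it to cloth: c=3→18, l=12→45, o=15→54, t=20→69, h=8→33.

18-45-54-69-33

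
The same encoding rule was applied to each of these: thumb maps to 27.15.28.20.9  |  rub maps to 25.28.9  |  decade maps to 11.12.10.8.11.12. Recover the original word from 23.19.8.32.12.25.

t is letter #20 and maps to 27: an offset of 7. Each letter is replaced by its alphabet position (a=1..z=26) + 7.
Decoding 23.19.8.32.12.25: 23→(23−7)÷1=16=p, 19→(19−7)÷1=12=l, 8→(8−7)÷1=1=a, 32→(32−7)÷1=25=y, 12→(12−7)÷1=5=e, 25→(25−7)÷1=18=r.

player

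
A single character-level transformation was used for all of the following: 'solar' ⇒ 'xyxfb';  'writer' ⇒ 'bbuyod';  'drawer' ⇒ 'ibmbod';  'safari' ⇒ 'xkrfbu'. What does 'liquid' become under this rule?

Shifts by position in solar: pos 0: s→x (+5), pos 1: o→y (+10), pos 2: l→x (+12), pos 3: a→f (+5), pos 4: r→b (+10) — repeating every 3. A repeating key of period 3 is used — shifts +5, +10, +12 over and over.
On liquid: l+5=q, i+10=s, q+12=c, u+5=z, i+10=s, d+12=p.

qsczsp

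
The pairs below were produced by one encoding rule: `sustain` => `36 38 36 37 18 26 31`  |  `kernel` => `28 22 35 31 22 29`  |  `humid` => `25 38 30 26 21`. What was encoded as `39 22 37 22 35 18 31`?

s is letter #19 and maps to 36: an offset of 17. Letters become their 1-based position plus 17 (so a→18, b→19, …).
Decoding 39 22 37 22 35 18 31: 39→(39−17)÷1=22=v, 22→(22−17)÷1=5=e, 37→(37−17)÷1=20=t, 22→(22−17)÷1=5=e, 35→(35−17)÷1=18=r, 18→(18−17)÷1=1=a, 31→(31−17)÷1=14=n.

veteran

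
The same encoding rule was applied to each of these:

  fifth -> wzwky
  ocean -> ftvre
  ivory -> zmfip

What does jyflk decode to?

Compare letters: f→w is +17, i→z is +17, f→w is +17 — a constant shift. This is a Caesar cipher with shift 17.
Decoding jyflk: j−17=s, y−17=h, f−17=o, l−17=u, k−17=t.

shout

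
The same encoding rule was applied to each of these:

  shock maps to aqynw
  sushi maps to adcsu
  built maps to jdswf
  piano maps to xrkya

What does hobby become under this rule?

pxlmk

In shock: s→a is +8, h→q is +9, o→y is +10, c→n is +11 — the shift increases by 1 each position. Each letter shifts forward by (position + 8), i.e. 8, 9, 10, … — the shift grows by one for each successive letter.
For hobby: h+8=p, o+9=x, b+10=l, b+11=m, y+12=k.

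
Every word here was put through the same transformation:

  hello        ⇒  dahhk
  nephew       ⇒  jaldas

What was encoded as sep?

Compare letters: h→d is +22, e→a is +22, l→h is +22 — a constant shift. It's a constant shift of +22 (ROT22).
Undoing it on sep: s−22=w, e−22=i, p−22=t.

wit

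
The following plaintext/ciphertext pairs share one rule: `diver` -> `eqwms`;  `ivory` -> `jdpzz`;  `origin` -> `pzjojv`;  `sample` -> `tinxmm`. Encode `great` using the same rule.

hzfiu

A repeating key of period 2 is used — shifts +1, +8 over and over.
On great: g+1=h, r+8=z, e+1=f, a+8=i, t+1=u.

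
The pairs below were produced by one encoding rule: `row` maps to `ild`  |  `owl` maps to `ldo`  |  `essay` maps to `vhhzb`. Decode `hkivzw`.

spread

Each pair mirrors across the alphabet (r↔i, o↔l, w↔d): positions sum to 25. Letters are reflected about the middle of the alphabet (position → 25−position): Atbash.
Decoding hkivzw: h↔s, k↔p, i↔r, v↔e, z↔a, w↔d.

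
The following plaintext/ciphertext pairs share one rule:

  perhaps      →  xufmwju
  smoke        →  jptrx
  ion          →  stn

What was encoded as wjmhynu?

pitcher

The output letters match the input read backwards, each shifted +5: perhaps reversed is spahrep. The word is reversed, then every letter is shifted forward by 5.
Reversing it on wjmhynu: shift back: w−5=r, j−5=e, m−5=h, h−5=c, y−5=t, n−5=i, u−5=p → rehctip; then reverse → pitcher.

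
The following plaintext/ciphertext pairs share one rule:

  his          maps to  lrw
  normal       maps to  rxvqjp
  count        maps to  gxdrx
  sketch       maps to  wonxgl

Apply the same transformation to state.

wxjxn

The shift depends on letter class: consonant h→l is +4, but vowel i→r is +9. Vowels shift forward by 9 and consonants shift forward by 4.
On state: s(cons)+4=w, t(cons)+4=x, a(vowel)+9=j, t(cons)+4=x, e(vowel)+9=n.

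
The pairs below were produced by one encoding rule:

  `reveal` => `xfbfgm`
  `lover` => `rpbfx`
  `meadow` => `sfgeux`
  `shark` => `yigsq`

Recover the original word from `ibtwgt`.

A repeating key of period 2 is used — shifts +6, +1 over and over.
Decoding ibtwgt: i−6=c, b−1=a, t−6=n, w−1=v, g−6=a, t−1=s.

canvas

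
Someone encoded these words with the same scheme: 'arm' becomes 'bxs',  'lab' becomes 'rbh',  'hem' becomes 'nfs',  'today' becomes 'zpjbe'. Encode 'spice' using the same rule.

Two shifts are in play — +1 for a/e/i/o/u, +6 for every other letter.
Applying it to spice: s(cons)+6=y, p(cons)+6=v, i(vowel)+1=j, c(cons)+6=i, e(vowel)+1=f.

yvjif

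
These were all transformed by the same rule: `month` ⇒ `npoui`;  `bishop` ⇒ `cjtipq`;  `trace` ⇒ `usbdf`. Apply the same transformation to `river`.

sjwfs

Compare letters: m→n is +1, o→p is +1, n→o is +1 — a constant shift. This is a Caesar cipher with shift 1.
Applying it to river: r+1=s, i+1=j, v+1=w, e+1=f, r+1=s.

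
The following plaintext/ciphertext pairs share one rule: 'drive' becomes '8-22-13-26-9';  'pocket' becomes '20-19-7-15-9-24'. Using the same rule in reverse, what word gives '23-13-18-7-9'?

since

d is letter #4 and maps to 8: an offset of 4. The number is (letter's place in the alphabet, a=1) + 4.
Decoding 23-13-18-7-9: 23→(23−4)÷1=19=s, 13→(13−4)÷1=9=i, 18→(18−4)÷1=14=n, 7→(7−4)÷1=3=c, 9→(9−4)÷1=5=e.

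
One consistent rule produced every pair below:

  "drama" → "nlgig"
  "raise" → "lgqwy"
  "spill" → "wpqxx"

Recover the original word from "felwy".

horse

d(3)→n(13) and r(17)→l(11) fit y≡11x+6 (mod 26); the inverse of 11 mod 26 is 19. This is an affine cipher: with a=0,…,z=25, each position x becomes (11x+6) mod 26.
Decoding felwy: f(5)→19·(5−6)≡7=h; e(4)→19·(4−6)≡14=o; l(11)→19·(11−6)≡17=r; w(22)→19·(22−6)≡18=s; y(24)→19·(24−6)≡4=e (all mod 26).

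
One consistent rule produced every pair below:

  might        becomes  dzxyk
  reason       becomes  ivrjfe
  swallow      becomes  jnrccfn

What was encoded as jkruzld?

Compare letters: m→d is +17, i→z is +17, g→x is +17 — a constant shift. Each letter is shifted forward by 17 in the alphabet (a Caesar shift of +17).
Undoing it on jkruzld: j−17=s, k−17=t, r−17=a, u−17=d, z−17=i, l−17=u, d−17=m.

stadium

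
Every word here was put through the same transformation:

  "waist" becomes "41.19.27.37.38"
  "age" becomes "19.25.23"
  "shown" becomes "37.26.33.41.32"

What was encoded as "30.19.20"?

lab

w is letter #23 and maps to 41: an offset of 18. Each letter is replaced by its alphabet position (a=1..z=26) + 18.
Decoding 30.19.20: 30→(30−18)÷1=12=l, 19→(19−18)÷1=1=a, 20→(20−18)÷1=2=b.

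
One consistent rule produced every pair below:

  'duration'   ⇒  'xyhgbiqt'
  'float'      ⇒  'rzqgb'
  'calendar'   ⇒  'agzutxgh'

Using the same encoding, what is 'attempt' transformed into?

d(3)→x(23) and u(20)→y(24) fit y≡23x+6 (mod 26); the inverse of 23 mod 26 is 17. Treating letters as 0–25, the rule is x ↦ 23x + 6 (mod 26).
For attempt: a(0)→23·0+6≡6=g; t(19)→23·19+6≡1=b; t(19)→23·19+6≡1=b; e(4)→23·4+6≡20=u; m(12)→23·12+6≡22=w; p(15)→23·15+6≡13=n; t(19)→23·19+6≡1=b (all mod 26).

gbbuwnb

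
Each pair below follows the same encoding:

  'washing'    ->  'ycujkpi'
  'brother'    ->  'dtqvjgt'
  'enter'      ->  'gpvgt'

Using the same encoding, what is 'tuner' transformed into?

Compare letters: w→y is +2, a→c is +2, s→u is +2 — a constant shift. It's a constant shift of +2 (ROT2).
For tuner: t+2=v, u+2=w, n+2=p, e+2=g, r+2=t.

vwpgt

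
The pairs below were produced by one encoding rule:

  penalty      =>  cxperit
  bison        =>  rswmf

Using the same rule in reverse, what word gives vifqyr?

number

The output letters match the input read backwards, each shifted +4: penalty reversed is ytlanep. The word is reversed, then every letter is shifted forward by 4.
Decoding vifqyr: shift back: v−4=r, i−4=e, f−4=b, q−4=m, y−4=u, r−4=n → rebmun; then reverse → number.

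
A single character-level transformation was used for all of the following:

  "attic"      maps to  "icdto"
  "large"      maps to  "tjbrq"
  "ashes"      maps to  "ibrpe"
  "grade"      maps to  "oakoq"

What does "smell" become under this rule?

In attic: a→i is +8, t→c is +9, t→d is +10, i→t is +11 — the shift increases by 1 each position. Letter i (0-indexed) is shifted by i+8, so successive shifts are 8, 9, 10, ….
For smell: s+8=a, m+9=v, e+10=o, l+11=w, l+12=x.

avowx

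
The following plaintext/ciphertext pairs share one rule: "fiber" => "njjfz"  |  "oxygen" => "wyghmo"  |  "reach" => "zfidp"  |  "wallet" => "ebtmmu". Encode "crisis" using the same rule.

Shifts by position in fiber: pos 0: f→n (+8), pos 1: i→j (+1), pos 2: b→j (+8), pos 3: e→f (+1) — repeating every 2. A repeating key of period 2 is used — shifts +8, +1 over and over.
For crisis: c+8=k, r+1=s, i+8=q, s+1=t, i+8=q, s+1=t.

ksqtqt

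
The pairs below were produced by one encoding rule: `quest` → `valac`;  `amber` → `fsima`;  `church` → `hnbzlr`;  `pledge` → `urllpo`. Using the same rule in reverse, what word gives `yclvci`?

twenty

In quest: q→v is +5, u→a is +6, e→l is +7, s→a is +8 — the shift increases by 1 each position. Letter i (0-indexed) is shifted by i+5, so successive shifts are 5, 6, 7, ….
Undoing it on yclvci: y−5=t, c−6=w, l−7=e, v−8=n, c−9=t, i−10=y.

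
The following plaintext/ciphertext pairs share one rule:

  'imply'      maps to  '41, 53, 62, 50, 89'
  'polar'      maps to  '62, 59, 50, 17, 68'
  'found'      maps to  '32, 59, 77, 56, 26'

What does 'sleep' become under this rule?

Each letter becomes 3×(its alphabet position, a=1..z=26) + 14.
Applying it to sleep: s=19→71, l=12→50, e=5→29, e=5→29, p=16→62.

71, 50, 29, 29, 62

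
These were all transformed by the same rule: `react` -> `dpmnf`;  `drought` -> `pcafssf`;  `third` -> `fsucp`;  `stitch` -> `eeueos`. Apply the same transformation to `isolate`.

udawmeq

Shifts by position in react: pos 0: r→d (+12), pos 1: e→p (+11), pos 2: a→m (+12), pos 3: c→n (+11) — repeating every 2. A repeating key of period 2 is used — shifts +12, +11 over and over.
For isolate: i+12=u, s+11=d, o+12=a, l+11=w, a+12=m, t+11=e, e+12=q.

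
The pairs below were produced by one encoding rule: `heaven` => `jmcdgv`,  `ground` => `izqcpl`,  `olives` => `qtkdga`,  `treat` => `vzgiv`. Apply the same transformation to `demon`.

fmowp

Shifts by position in heaven: pos 0: h→j (+2), pos 1: e→m (+8), pos 2: a→c (+2), pos 3: v→d (+8) — repeating every 2. A repeating key of period 2 is used — shifts +2, +8 over and over.
Applying it to demon: d+2=f, e+8=m, m+2=o, o+8=w, n+2=p.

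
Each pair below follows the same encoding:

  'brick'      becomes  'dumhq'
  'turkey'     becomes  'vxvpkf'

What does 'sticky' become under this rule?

uwmhqf

The shift increases by 1 at each position, starting from +2: 2, 3, 4, ….
Applying it to sticky: s+2=u, t+3=w, i+4=m, c+5=h, k+6=q, y+7=f.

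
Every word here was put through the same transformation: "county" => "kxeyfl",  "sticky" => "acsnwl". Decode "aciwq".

style

In county: c→k is +8, o→x is +9, u→e is +10, n→y is +11 — the shift increases by 1 each position. The shift increases by 1 at each position, starting from +8: 8, 9, 10, ….
Decoding aciwq: a−8=s, c−9=t, i−10=y, w−11=l, q−12=e.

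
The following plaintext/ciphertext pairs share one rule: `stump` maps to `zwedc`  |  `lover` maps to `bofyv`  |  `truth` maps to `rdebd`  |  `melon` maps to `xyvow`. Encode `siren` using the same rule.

xobsc

The output letters match the input read backwards, each shifted +10: stump reversed is pmuts. Two steps: reverse the string, then apply a Caesar shift of +10.
On siren: reverse → neris; then shift: n+10=x, e+10=o, r+10=b, i+10=s, s+10=c.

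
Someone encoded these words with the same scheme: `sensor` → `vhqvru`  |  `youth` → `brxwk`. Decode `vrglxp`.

Compare letters: s→v is +3, e→h is +3, n→q is +3 — a constant shift. Each letter is shifted forward by 3 in the alphabet (a Caesar shift of +3).
Decoding vrglxp: v−3=s, r−3=o, g−3=d, l−3=i, x−3=u, p−3=m.

sodium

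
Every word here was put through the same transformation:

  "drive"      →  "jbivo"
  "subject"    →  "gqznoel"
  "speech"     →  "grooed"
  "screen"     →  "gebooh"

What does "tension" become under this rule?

d(3)→j(9) and r(17)→b(1) fit y≡5x+20 (mod 26); the inverse of 5 mod 26 is 21. This is an affine cipher: with a=0,…,z=25, each position x becomes (5x+20) mod 26.
Applying it to tension: t(19)→5·19+20≡11=l; e(4)→5·4+20≡14=o; n(13)→5·13+20≡7=h; s(18)→5·18+20≡6=g; i(8)→5·8+20≡8=i; o(14)→5·14+20≡12=m; n(13)→5·13+20≡7=h (all mod 26).

lohgimh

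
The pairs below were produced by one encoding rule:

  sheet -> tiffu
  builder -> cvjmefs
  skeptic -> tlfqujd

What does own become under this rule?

pxo

Compare letters: s→t is +1, h→i is +1, e→f is +1 — a constant shift. This is a Caesar cipher with shift 1.
On own: o+1=p, w+1=x, n+1=o.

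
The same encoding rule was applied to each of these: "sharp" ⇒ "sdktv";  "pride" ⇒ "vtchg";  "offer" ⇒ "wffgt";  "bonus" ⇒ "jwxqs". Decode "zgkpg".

leave

s(18)→s(18) and h(7)→d(3) fit y≡25x+10 (mod 26); the inverse of 25 mod 26 is 25. Each letter's alphabet position (a=0..z=25) is mapped through 25·x+10 mod 26 — an affine cipher.
Reversing it on zgkpg: z(25)→25·(25−10)≡11=l; g(6)→25·(6−10)≡4=e; k(10)→25·(10−10)≡0=a; p(15)→25·(15−10)≡21=v; g(6)→25·(6−10)≡4=e (all mod 26).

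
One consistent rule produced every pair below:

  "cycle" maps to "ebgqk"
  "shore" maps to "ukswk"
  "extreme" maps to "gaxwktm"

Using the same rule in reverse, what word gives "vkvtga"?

throat

In cycle: c→e is +2, y→b is +3, c→g is +4, l→q is +5 — the shift increases by 1 each position. Each letter shifts forward by (position + 2), i.e. 2, 3, 4, … — the shift grows by one for each successive letter.
Reversing it on vkvtga: v−2=t, k−3=h, v−4=r, t−5=o, g−6=a, a−7=t.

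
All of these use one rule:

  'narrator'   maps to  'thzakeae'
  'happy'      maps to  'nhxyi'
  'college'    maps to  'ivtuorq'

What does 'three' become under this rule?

Each letter shifts forward by (position + 6), i.e. 6, 7, 8, … — the shift grows by one for each successive letter.
Applying it to three: t+6=z, h+7=o, r+8=z, e+9=n, e+10=o.

zozno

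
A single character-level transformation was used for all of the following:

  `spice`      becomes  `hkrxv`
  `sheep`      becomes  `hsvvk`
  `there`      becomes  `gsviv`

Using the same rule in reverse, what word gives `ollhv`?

loose

Each pair mirrors across the alphabet (s↔h, p↔k, i↔r): positions sum to 25. Each letter is replaced by its mirror in the alphabet: a↔z, b↔y, c↔x, and so on (the Atbash cipher).
Decoding ollhv: o↔l, l↔o, l↔o, h↔s, v↔e.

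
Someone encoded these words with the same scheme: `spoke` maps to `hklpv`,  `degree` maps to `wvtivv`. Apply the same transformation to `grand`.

tizmw

Each pair mirrors across the alphabet (s↔h, p↔k, o↔l): positions sum to 25. This is the alphabet-reversal cipher (Atbash): a becomes z, b becomes y, etc.
On grand: g↔t, r↔i, a↔z, n↔m, d↔w.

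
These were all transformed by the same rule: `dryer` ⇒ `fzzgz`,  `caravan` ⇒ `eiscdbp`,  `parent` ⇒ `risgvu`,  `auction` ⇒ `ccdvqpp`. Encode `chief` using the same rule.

It's a Vigenère-style cipher with numeric key [2,8,1]: position i shifts by key[i mod 3].
Applying it to chief: c+2=e, h+8=p, i+1=j, e+2=g, f+8=n.

epjgn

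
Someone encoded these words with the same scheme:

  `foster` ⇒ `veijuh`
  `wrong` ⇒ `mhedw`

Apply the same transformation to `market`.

cqhauj

Compare letters: f→v is +16, o→e is +16, s→i is +16 — a constant shift. It's a constant shift of +16 (ROT16).
On market: m+16=c, a+16=q, r+16=h, k+16=a, e+16=u, t+16=j.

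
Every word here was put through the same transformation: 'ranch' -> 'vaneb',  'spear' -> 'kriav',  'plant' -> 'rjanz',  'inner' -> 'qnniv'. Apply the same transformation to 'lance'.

janei

This is an affine cipher: with a=0,…,z=25, each position x becomes (15x+0) mod 26.
On lance: l(11)→15·11+0≡9=j; a(0)→15·0+0≡0=a; n(13)→15·13+0≡13=n; c(2)→15·2+0≡4=e; e(4)→15·4+0≡8=i (all mod 26).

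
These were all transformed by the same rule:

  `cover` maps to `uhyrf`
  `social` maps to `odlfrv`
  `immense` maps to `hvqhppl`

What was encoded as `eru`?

The output letters match the input read backwards, each shifted +3: cover reversed is revoc. The word is reversed, then every letter is shifted forward by 3.
Reversing it on eru: shift back: e−3=b, r−3=o, u−3=r → bor; then reverse → rob.

rob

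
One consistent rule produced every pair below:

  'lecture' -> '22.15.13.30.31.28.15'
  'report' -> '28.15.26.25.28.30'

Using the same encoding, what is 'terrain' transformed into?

l is letter #12 and maps to 22: an offset of 10. Each letter is replaced by its alphabet position (a=1..z=26) + 10.
Applying it to terrain: t=20→30, e=5→15, r=18→28, r=18→28, a=1→11, i=9→19, n=14→24.

30.15.28.28.11.19.24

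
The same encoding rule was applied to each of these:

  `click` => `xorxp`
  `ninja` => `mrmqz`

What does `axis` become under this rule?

zcrh

Letters are reflected about the middle of the alphabet (position → 25−position): Atbash.
Applying it to axis: a↔z, x↔c, i↔r, s↔h.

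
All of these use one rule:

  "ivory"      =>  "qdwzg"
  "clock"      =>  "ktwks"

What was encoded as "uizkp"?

Compare letters: i→q is +8, v→d is +8, o→w is +8 — a constant shift. This is a Caesar cipher with shift 8.
Undoing it on uizkp: u−8=m, i−8=a, z−8=r, k−8=c, p−8=h.

march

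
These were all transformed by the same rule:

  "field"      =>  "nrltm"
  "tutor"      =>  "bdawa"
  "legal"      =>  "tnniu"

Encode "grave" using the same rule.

oahdn

The shifts repeat in a cycle of length 3: positions 0,1,… shift by +8, +9, +7, then the pattern repeats.
On grave: g+8=o, r+9=a, a+7=h, v+8=d, e+9=n.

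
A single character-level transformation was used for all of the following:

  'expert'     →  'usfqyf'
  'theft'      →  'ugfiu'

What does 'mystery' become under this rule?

zsfutzn

The word is reversed, then every letter is shifted forward by 1.
For mystery: reverse → yretsym; then shift: y+1=z, r+1=s, e+1=f, t+1=u, s+1=t, y+1=z, m+1=n.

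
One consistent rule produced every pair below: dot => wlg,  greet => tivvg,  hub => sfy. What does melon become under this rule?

Each pair mirrors across the alphabet (d↔w, o↔l, t↔g): positions sum to 25. This is the alphabet-reversal cipher (Atbash): a becomes z, b becomes y, etc.
Applying it to melon: m↔n, e↔v, l↔o, o↔l, n↔m.

nvolm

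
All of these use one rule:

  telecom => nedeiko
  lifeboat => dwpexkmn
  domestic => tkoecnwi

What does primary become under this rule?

vrwomrq

t(19)→n(13) and e(4)→e(4) fit y≡11x+12 (mod 26); the inverse of 11 mod 26 is 19. Each letter's alphabet position (a=0..z=25) is mapped through 11·x+12 mod 26 — an affine cipher.
On primary: p(15)→11·15+12≡21=v; r(17)→11·17+12≡17=r; i(8)→11·8+12≡22=w; m(12)→11·12+12≡14=o; a(0)→11·0+12≡12=m; r(17)→11·17+12≡17=r; y(24)→11·24+12≡16=q (all mod 26).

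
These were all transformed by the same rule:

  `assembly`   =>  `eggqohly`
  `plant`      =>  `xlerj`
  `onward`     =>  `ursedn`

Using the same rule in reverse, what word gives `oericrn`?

This is an affine cipher: with a=0,…,z=25, each position x becomes (3x+4) mod 26.
Undoing it on oericrn: o(14)→9·(14−4)≡12=m; e(4)→9·(4−4)≡0=a; r(17)→9·(17−4)≡13=n; i(8)→9·(8−4)≡10=k; c(2)→9·(2−4)≡8=i; r(17)→9·(17−4)≡13=n; n(13)→9·(13−4)≡3=d (all mod 26).

mankind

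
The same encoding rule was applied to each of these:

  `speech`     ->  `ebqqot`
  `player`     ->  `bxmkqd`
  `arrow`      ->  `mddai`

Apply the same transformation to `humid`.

Compare letters: s→e is +12, p→b is +12, e→q is +12 — a constant shift. Every letter moves 12 places later in the alphabet, wrapping around z→a.
On humid: h+12=t, u+12=g, m+12=y, i+12=u, d+12=p.

tgyup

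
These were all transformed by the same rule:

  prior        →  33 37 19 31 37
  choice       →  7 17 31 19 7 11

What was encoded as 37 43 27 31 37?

p(#16)→33 and r(#18)→37: differences scale by 2, so n = 2·pos + 1. Each letter becomes 2×(its alphabet position, a=1..z=26) + 1.
Reversing it on 37 43 27 31 37: 37→(37−1)÷2=18=r, 43→(43−1)÷2=21=u, 27→(27−1)÷2=13=m, 31→(31−1)÷2=15=o, 37→(37−1)÷2=18=r.

rumor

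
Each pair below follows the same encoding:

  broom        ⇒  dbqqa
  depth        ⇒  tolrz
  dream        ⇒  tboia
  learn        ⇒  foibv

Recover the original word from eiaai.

gamma

b(1)→d(3) and r(17)→b(1) fit y≡21x+8 (mod 26); the inverse of 21 mod 26 is 5. Treating letters as 0–25, the rule is x ↦ 21x + 8 (mod 26).
Reversing it on eiaai: e(4)→5·(4−8)≡6=g; i(8)→5·(8−8)≡0=a; a(0)→5·(0−8)≡12=m; a(0)→5·(0−8)≡12=m; i(8)→5·(8−8)≡0=a (all mod 26).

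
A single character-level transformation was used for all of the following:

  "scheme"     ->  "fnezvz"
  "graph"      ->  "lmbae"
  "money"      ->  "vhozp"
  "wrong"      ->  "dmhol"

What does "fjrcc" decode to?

skull

s(18)→f(5) and c(2)→n(13) fit y≡19x+1 (mod 26); the inverse of 19 mod 26 is 11. Each letter's alphabet position (a=0..z=25) is mapped through 19·x+1 mod 26 — an affine cipher.
Decoding fjrcc: f(5)→11·(5−1)≡18=s; j(9)→11·(9−1)≡10=k; r(17)→11·(17−1)≡20=u; c(2)→11·(2−1)≡11=l; c(2)→11·(2−1)≡11=l (all mod 26).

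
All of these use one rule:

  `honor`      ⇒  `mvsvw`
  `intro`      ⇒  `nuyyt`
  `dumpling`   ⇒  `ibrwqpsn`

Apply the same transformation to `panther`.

uhsamlw

Shifts by position in honor: pos 0: h→m (+5), pos 1: o→v (+7), pos 2: n→s (+5), pos 3: o→v (+7) — repeating every 2. A repeating key of period 2 is used — shifts +5, +7 over and over.
For panther: p+5=u, a+7=h, n+5=s, t+7=a, h+5=m, e+7=l, r+5=w.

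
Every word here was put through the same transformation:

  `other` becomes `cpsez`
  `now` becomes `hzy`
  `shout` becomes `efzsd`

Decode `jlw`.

lay

The output letters match the input read backwards, each shifted +11: other reversed is rehto. The word is reversed, then every letter is shifted forward by 11.
Undoing it on jlw: shift back: j−11=y, l−11=a, w−11=l → yal; then reverse → lay.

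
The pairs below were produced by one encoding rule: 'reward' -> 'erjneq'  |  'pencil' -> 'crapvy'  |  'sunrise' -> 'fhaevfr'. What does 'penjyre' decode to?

crawler

Compare letters: r→e is +13, e→r is +13, w→j is +13 — a constant shift. This is a Caesar cipher with shift 13.
Reversing it on penjyre: p−13=c, e−13=r, n−13=a, j−13=w, y−13=l, r−13=e, e−13=r.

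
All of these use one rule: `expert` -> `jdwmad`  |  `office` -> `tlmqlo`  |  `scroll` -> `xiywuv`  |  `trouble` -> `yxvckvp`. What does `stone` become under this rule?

xzvvn

In expert: e→j is +5, x→d is +6, p→w is +7, e→m is +8 — the shift increases by 1 each position. The shift increases by 1 at each position, starting from +5: 5, 6, 7, ….
Applying it to stone: s+5=x, t+6=z, o+7=v, n+8=v, e+9=n.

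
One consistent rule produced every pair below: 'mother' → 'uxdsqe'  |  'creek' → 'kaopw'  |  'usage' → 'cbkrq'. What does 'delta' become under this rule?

lnvem

In mother: m→u is +8, o→x is +9, t→d is +10, h→s is +11 — the shift increases by 1 each position. Each letter shifts forward by (position + 8), i.e. 8, 9, 10, … — the shift grows by one for each successive letter.
Applying it to delta: d+8=l, e+9=n, l+10=v, t+11=e, a+12=m.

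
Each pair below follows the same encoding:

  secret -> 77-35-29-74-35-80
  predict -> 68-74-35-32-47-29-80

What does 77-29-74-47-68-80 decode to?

script

s(#19)→77 and e(#5)→35: differences scale by 3, so n = 3·pos + 20. With a=1..z=26, the number is 3·pos + 20.
Reversing it on 77-29-74-47-68-80: 77→(77−20)÷3=19=s, 29→(29−20)÷3=3=c, 74→(74−20)÷3=18=r, 47→(47−20)÷3=9=i, 68→(68−20)÷3=16=p, 80→(80−20)÷3=20=t.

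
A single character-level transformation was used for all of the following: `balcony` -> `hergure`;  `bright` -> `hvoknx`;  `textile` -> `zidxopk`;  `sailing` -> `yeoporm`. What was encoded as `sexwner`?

Shifts by position in balcony: pos 0: b→h (+6), pos 1: a→e (+4), pos 2: l→r (+6), pos 3: c→g (+4) — repeating every 2. The shifts repeat in a cycle of length 2: positions 0,1,… shift by +6, +4, then the pattern repeats.
Reversing it on sexwner: s−6=m, e−4=a, x−6=r, w−4=s, n−6=h, e−4=a, r−6=l.

marshal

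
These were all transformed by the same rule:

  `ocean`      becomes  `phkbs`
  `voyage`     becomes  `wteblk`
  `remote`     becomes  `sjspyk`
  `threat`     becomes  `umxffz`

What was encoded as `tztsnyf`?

Shifts by position in ocean: pos 0: o→p (+1), pos 1: c→h (+5), pos 2: e→k (+6), pos 3: a→b (+1), pos 4: n→s (+5) — repeating every 3. The shifts repeat in a cycle of length 3: positions 0,1,… shift by +1, +5, +6, then the pattern repeats.
Reversing it on tztsnyf: t−1=s, z−5=u, t−6=n, s−1=r, n−5=i, y−6=s, f−1=e.

sunrise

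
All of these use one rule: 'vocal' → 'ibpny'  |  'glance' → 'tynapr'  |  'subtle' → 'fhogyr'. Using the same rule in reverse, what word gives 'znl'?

Every letter moves 13 places later in the alphabet, wrapping around z→a.
Reversing it on znl: z−13=m, n−13=a, l−13=y.

may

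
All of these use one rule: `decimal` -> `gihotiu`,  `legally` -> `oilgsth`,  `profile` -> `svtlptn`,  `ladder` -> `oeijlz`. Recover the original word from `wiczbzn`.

texture

In decimal: d→g is +3, e→i is +4, c→h is +5, i→o is +6 — the shift increases by 1 each position. Each letter shifts forward by (position + 3), i.e. 3, 4, 5, … — the shift grows by one for each successive letter.
Reversing it on wiczbzn: w−3=t, i−4=e, c−5=x, z−6=t, b−7=u, z−8=r, n−9=e.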